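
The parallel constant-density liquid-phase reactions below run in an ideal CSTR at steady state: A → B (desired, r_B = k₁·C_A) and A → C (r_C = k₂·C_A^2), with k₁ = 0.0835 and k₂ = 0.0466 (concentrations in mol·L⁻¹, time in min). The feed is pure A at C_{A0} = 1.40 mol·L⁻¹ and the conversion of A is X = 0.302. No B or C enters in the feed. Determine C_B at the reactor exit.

Exit C_A = C_{A0}(1−X) = 1.40×0.698 = 0.9772 mol·L⁻¹.
In a CSTR the entire volume is at exit conditions, so r_B = 0.0835×0.9772 = 0.08160 and r_C = 0.0466×0.9772^2 = 0.04450.
Fraction of consumed A going to B: r_B/(r_B+r_C) = 0.6471.
C_B = 0.6471·C_{A0}·X = 0.6471×1.40×0.302 = 0.274 mol·L⁻¹.

0.274 mol·L⁻¹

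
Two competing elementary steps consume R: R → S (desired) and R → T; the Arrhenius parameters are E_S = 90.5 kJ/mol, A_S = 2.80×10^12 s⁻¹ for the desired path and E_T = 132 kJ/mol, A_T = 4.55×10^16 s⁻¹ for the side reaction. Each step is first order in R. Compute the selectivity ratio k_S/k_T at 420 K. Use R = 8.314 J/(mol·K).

8.93

k_S/k_T = (A_S/A_T)·exp[−(E_S−E_T)/(RT)] = (A_S/A_T)·exp[(E_T−E_S)/(RT)].
(E_T−E_S)/(RT) = (132−90.5)×10³/(8.314×420) = 41500/3492 = 11.88.
k_S/k_T = (2.80×10^12/4.55×10^16)·exp(11.88) = 6.154×10^-5 × 1.450×10^5 = 8.93.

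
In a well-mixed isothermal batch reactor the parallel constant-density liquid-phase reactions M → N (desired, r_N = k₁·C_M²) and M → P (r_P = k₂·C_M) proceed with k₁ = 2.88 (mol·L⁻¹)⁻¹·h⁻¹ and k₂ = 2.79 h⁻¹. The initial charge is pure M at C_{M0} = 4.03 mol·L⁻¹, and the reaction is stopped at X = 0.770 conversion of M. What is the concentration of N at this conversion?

2.16 mol·L⁻¹

C_M = C_{M0}(1−X) = 0.9269 mol·L⁻¹.
Along a PFR/batch, dC_P/dC_M = −r_P/(r_N+r_P) = −k₂/(k₂+k₁·C_M).
Integrating from C_{M0} to C_M: C_P = (2.79/2.88)·ln[(2.79+2.88·4.03)/(2.79+2.88·0.927)] = 0.9688·ln(14.40/5.459) = 0.9393 mol·L⁻¹.
Then C_N = (C_{M0}−C_M) − C_P = 3.103 − 0.9393 = 2.164 mol·L⁻¹.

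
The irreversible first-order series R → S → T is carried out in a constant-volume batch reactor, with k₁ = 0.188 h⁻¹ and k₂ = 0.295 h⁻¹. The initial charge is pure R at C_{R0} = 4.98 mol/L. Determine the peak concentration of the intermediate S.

1.44 mol/L

Evaluating C_S at t_opt = ln(k₂/k₁)/(k₂−k₁) gives C_{S,max}/C_{R0} = (k₁/k₂)^[k₂/(k₂−k₁)].
= (0.188/0.295)^(0.295/(0.295−0.188)) = (0.6373)^(2.757) = 0.2888.
C_{S,max} = 0.2888×4.98 = 1.44 mol/L.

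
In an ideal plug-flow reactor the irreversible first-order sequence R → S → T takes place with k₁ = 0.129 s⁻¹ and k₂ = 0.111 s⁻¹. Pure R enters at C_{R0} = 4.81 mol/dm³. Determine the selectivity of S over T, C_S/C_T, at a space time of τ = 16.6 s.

Solving the coupled first-order balances gives C_S(τ) = [k₁/(k₂−k₁)]·C_{R0}·(e^(−k₁τ) − e^(−k₂τ)).
e^(−k₁τ) = e^(−0.129×16.6) = e^(−2.141) = 0.1175; e^(−k₂τ) = e^(−1.843) = 0.1584.
C_S = 0.129×4.81/(0.111−0.129) × (0.1175−0.1584) = (-34.47)×(-0.04091) = 1.410 mol/dm³.
C_R = C_{R0}e^(−k₁τ) = 0.5651 mol/dm³, so C_T = C_{R0}−C_R−C_S = 2.834 mol/dm³; C_S/C_T = 0.498.

0.498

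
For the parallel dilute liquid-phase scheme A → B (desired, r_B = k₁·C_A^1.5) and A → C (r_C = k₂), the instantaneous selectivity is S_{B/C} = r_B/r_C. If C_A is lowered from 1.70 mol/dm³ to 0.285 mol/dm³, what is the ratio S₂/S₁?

0.0686

S_{B/C} = (k₁/k₂)·C_A^1.5, so S₂/S₁ = (C_{A,2}/C_{A,1})^1.5.
= (0.285/1.70)^1.5 = (0.1676)^1.5 = 0.0686.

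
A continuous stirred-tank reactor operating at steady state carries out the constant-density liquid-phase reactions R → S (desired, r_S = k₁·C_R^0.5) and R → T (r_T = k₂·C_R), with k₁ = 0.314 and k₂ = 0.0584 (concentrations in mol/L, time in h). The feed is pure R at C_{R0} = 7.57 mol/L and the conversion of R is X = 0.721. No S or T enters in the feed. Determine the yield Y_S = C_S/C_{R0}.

0.568

Exit C_R = C_{R0}(1−X) = 7.57×0.279 = 2.112 mol/L.
Rates in a CSTR are evaluated at the outlet concentration: r_S = 0.314×2.112^0.5 = 0.4563, r_T = 0.0584×2.112 = 0.1233.
Fraction of consumed R going to S: r_S/(r_S+r_T) = 0.7872.
C_S = 0.7872·C_{R0}·X = 0.7872×7.57×0.721 = 4.30 mol/L; Y_S = C_S/C_{R0} = 0.568.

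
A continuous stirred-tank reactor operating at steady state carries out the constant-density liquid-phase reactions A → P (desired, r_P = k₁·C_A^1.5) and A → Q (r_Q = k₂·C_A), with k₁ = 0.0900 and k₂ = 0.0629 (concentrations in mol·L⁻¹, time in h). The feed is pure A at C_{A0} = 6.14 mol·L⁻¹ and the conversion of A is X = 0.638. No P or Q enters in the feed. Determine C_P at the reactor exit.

Exit C_A = C_{A0}(1−X) = 6.14×0.362 = 2.223 mol·L⁻¹.
In a CSTR the entire volume is at exit conditions, so r_P = 0.0900×2.223^1.5 = 0.2982 and r_Q = 0.0629×2.223 = 0.1398.
Fraction of consumed A going to P: r_P/(r_P+r_Q) = 0.6808.
C_P = 0.6808·C_{A0}·X = 0.6808×6.14×0.638 = 2.67 mol·L⁻¹.

2.67 mol·L⁻¹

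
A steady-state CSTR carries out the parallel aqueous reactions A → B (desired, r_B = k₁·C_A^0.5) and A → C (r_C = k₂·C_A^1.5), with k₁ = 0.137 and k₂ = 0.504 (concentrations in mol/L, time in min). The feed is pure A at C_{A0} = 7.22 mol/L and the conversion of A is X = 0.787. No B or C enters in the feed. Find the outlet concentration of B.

0.853 mol/L

Exit C_A = C_{A0}(1−X) = 7.22×0.213 = 1.538 mol/L.
A CSTR operates uniformly at the exit composition, giving r_B = 0.1699 and r_C = 0.9612 (each k·C_A^n at C_A = 1.538).
Fraction of consumed A going to B: r_B/(r_B+r_C) = 0.1502.
C_B = 0.1502·C_{A0}·X = 0.1502×7.22×0.787 = 0.853 mol/L.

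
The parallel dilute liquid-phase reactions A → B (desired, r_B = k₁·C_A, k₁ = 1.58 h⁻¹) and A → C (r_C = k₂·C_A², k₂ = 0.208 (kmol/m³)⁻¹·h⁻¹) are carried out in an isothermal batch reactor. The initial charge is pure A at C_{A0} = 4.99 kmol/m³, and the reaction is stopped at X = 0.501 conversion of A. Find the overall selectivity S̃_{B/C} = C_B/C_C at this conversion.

2.06

C_A = C_{A0}(1−X) = 2.490 kmol/m³.
Along a PFR/batch, dC_B/dC_A = −r_B/(r_B+r_C) = −k₁/(k₁+k₂·C_A).
Integrating from C_{A0} to C_A: C_B = (1.58/0.208)·ln[(1.58+0.208·4.99)/(1.58+0.208·2.49)] = 7.596·ln(2.618/2.098) = 1.682 kmol/m³.
C_C = (C_{A0}−C_A)−C_B = 0.8180 kmol/m³; S̃_{B/C} = 1.682/0.8180 = 2.06.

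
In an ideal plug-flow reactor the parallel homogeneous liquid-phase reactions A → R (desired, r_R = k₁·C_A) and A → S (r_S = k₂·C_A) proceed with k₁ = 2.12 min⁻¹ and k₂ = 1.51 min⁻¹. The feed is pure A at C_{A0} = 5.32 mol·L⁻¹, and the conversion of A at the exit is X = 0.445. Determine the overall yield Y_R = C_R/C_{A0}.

0.260

C_A = C_{A0}(1−X) = 2.953 mol·L⁻¹.
Both paths are first order in A, so the instantaneous fraction to R is constant: dC_R/d(−C_A) = k₁/(k₁+k₂) = 0.5840.
C_R = 0.5840·(C_{A0}−C_A) = 0.5840×2.367 = 1.38 mol·L⁻¹.
Y_R = C_R/C_{A0} = 1.383/5.32 = 0.260.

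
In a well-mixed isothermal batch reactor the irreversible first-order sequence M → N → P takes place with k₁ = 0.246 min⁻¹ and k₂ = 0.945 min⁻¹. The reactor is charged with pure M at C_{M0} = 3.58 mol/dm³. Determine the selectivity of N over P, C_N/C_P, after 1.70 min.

The intermediate concentration in a first-order A→B→C sequence is C_N = k₁C_{M0}(e^(−k₁t) − e^(−k₂t))/(k₂−k₁).
e^(−k₁t) = e^(−0.246×1.70) = e^(−0.4182) = 0.6582; e^(−k₂t) = e^(−1.606) = 0.2006.
C_N = 0.246×3.58/(0.945−0.246) × (0.6582−0.2006) = 1.260×0.4576 = 0.5766 mol/dm³.
C_M = C_{M0}e^(−k₁t) = 2.356 mol/dm³, so C_P = C_{M0}−C_M−C_N = 0.6469 mol/dm³; C_N/C_P = 0.891.

0.891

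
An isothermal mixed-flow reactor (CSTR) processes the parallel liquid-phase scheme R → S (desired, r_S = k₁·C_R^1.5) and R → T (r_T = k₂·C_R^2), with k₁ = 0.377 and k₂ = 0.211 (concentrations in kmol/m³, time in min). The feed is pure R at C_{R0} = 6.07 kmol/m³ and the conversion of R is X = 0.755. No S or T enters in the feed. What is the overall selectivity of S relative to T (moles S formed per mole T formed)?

Exit C_R = C_{R0}(1−X) = 6.07×0.245 = 1.487 kmol/m³.
Rates in a CSTR are evaluated at the outlet concentration: r_S = 0.377×1.487^1.5 = 0.6837, r_T = 0.211×1.487^2 = 0.4667.
Overall selectivity = C_S/C_T = r_Sτ/(r_Tτ) = r_S/r_T = 1.47.

1.47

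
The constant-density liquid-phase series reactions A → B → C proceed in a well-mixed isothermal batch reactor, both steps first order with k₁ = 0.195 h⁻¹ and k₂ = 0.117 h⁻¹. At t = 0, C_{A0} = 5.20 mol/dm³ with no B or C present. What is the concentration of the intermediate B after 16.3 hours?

For first-order series with pure A initially, C_B(t) = k₁C_{A0}/(k₂−k₁)·(e^(−k₁t) − e^(−k₂t)).
e^(−k₁t) = e^(−0.195×16.3) = e^(−3.179) = 0.04165; e^(−k₂t) = e^(−1.907) = 0.1485.
C_B = 0.195×5.20/(0.117−0.195) × (0.04165−0.1485) = (-13.00)×(-0.1069) = 1.389 mol/dm³.

1.39 mol/dm³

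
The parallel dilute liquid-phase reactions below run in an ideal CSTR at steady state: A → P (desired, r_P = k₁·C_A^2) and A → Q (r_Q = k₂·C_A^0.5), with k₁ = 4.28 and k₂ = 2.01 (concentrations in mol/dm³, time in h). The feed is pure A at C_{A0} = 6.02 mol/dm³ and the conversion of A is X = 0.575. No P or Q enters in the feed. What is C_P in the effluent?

3.11 mol/dm³

Exit C_A = C_{A0}(1−X) = 6.02×0.425 = 2.558 mol/dm³.
Rates in a CSTR are evaluated at the outlet concentration: r_P = 4.28×2.558^2 = 28.02, r_Q = 2.01×2.558^0.5 = 3.215.
Fraction of consumed A going to P: r_P/(r_P+r_Q) = 0.8971.
C_P = 0.8971·C_{A0}·X = 0.8971×6.02×0.575 = 3.11 mol/dm³.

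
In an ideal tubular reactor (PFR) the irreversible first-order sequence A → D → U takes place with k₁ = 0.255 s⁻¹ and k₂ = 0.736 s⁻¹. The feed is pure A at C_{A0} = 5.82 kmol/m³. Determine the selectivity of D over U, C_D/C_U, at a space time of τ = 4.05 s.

Solving the coupled first-order balances gives C_D(τ) = [k₁/(k₂−k₁)]·C_{A0}·(e^(−k₁τ) − e^(−k₂τ)).
e^(−k₁τ) = e^(−0.255×4.05) = e^(−1.033) = 0.3560; e^(−k₂τ) = e^(−2.981) = 0.05075.
C_D = 0.255×5.82/(0.736−0.255) × (0.3560−0.05075) = 3.085×0.3053 = 0.9419 kmol/m³.
C_A = C_{A0}e^(−k₁τ) = 2.072 kmol/m³, so C_U = C_{A0}−C_A−C_D = 2.806 kmol/m³; C_D/C_U = 0.336.

0.336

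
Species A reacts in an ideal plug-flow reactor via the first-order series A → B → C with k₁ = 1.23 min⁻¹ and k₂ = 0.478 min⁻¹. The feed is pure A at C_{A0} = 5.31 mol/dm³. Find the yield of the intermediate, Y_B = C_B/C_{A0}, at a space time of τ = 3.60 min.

For first-order series with pure A initially, C_B(τ) = k₁C_{A0}/(k₂−k₁)·(e^(−k₁τ) − e^(−k₂τ)).
e^(−k₁τ) = e^(−1.23×3.60) = e^(−4.428) = 0.01194; e^(−k₂τ) = e^(−1.721) = 0.1789.
C_B = 1.23×5.31/(0.478−1.23) × (0.01194−0.1789) = (-8.685)×(-0.1670) = 1.450 mol/dm³.
Y_B = C_B/C_{A0} = 1.450/5.31 = 0.273.

0.273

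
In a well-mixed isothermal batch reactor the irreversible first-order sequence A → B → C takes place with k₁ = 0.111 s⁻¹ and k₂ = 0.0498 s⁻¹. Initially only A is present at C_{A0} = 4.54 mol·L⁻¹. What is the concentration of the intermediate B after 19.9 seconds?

2.15 mol·L⁻¹

Solving the coupled first-order balances gives C_B(t) = [k₁/(k₂−k₁)]·C_{A0}·(e^(−k₁t) − e^(−k₂t)).
e^(−k₁t) = e^(−0.111×19.9) = e^(−2.209) = 0.1098; e^(−k₂t) = e^(−0.9910) = 0.3712.
C_B = 0.111×4.54/(0.0498−0.111) × (0.1098−0.3712) = (-8.234)×(-0.2614) = 2.152 mol·L⁻¹.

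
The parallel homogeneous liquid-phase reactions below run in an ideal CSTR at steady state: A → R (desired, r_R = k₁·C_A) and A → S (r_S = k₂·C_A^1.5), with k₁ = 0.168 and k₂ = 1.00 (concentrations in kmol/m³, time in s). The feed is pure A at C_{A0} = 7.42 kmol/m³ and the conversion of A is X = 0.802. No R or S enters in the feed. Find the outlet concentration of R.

Exit C_A = C_{A0}(1−X) = 7.42×0.198 = 1.469 kmol/m³.
A CSTR operates uniformly at the exit composition, giving r_R = 0.2468 and r_S = 1.781 (each k·C_A^n at C_A = 1.469).
Fraction of consumed A going to R: r_R/(r_R+r_S) = 0.1217.
C_R = 0.1217·C_{A0}·X = 0.1217×7.42×0.802 = 0.724 kmol/m³.

0.724 kmol/m³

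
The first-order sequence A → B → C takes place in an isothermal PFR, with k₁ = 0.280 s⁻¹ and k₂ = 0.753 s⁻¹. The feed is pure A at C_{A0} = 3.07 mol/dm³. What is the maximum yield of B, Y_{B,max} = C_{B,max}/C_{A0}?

0.207

At the optimum, C_{B,max}/C_{A0} = (k₁/k₂)^[k₂/(k₂−k₁)].
= (0.280/0.753)^(0.753/(0.753−0.280)) = (0.3718)^(1.592) = 0.2070.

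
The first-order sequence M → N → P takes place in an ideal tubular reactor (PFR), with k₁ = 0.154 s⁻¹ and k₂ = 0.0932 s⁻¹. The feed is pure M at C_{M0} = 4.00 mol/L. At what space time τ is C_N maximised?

Setting dC_N/dτ = 0 gives τ_opt = ln(k₂/k₁)/(k₂−k₁).
= ln(0.0932/0.154)/(0.0932−0.154) = ln(0.6052)/-0.06080 = -0.5022/-0.06080 = 8.26 s.

8.26 s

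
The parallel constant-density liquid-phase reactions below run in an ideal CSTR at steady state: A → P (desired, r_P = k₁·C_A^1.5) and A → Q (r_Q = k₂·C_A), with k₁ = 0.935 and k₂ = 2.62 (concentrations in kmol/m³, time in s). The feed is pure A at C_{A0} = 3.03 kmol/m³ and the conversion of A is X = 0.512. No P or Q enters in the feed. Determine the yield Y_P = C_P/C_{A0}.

0.155

Exit C_A = C_{A0}(1−X) = 3.03×0.488 = 1.479 kmol/m³.
In a CSTR the entire volume is at exit conditions, so r_P = 0.935×1.479^1.5 = 1.681 and r_Q = 2.62×1.479 = 3.874.
Fraction of consumed A going to P: r_P/(r_P+r_Q) = 0.3026.
C_P = 0.3026·C_{A0}·X = 0.3026×3.03×0.512 = 0.469 kmol/m³; Y_P = C_P/C_{A0} = 0.155.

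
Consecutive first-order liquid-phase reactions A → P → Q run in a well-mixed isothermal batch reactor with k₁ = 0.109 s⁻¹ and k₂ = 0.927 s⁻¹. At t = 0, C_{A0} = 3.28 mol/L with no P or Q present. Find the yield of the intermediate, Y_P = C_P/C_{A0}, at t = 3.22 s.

Solving the coupled first-order balances gives C_P(t) = [k₁/(k₂−k₁)]·C_{A0}·(e^(−k₁t) − e^(−k₂t)).
e^(−k₁t) = e^(−0.109×3.22) = e^(−0.3510) = 0.7040; e^(−k₂t) = e^(−2.985) = 0.05054.
C_P = 0.109×3.28/(0.927−0.109) × (0.7040−0.05054) = 0.4371×0.6535 = 0.2856 mol/L.
Y_P = C_P/C_{A0} = 0.2856/3.28 = 0.0871.

0.0871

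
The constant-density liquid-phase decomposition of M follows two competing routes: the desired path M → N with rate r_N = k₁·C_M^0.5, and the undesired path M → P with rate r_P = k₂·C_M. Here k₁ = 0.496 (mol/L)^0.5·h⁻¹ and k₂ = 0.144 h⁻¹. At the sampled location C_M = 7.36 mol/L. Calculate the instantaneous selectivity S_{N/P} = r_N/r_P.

S_{N/P} = r_N/r_P = (k₁·C_M^0.5)/(k₂·C_M) = (k₁/k₂)·C_M^-0.5.
= (0.496×7.360^0.5) / (0.144×7.360) = 1.346/1.060 = 1.27.

1.27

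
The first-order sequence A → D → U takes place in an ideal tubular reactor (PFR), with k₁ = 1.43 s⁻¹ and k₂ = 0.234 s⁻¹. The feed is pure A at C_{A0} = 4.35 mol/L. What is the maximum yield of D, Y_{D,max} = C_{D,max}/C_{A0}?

Evaluating C_D at τ_opt = ln(k₂/k₁)/(k₂−k₁) gives C_{D,max}/C_{A0} = (k₁/k₂)^[k₂/(k₂−k₁)].
= (1.43/0.234)^(0.234/(0.234−1.43)) = (6.111)^(-0.1957) = 0.7018.

0.702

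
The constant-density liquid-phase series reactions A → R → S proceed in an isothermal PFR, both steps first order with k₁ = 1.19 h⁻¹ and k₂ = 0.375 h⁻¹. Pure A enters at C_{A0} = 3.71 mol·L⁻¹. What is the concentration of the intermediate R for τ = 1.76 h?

Solving the coupled first-order balances gives C_R(τ) = [k₁/(k₂−k₁)]·C_{A0}·(e^(−k₁τ) − e^(−k₂τ)).
e^(−k₁τ) = e^(−1.19×1.76) = e^(−2.094) = 0.1231; e^(−k₂τ) = e^(−0.6600) = 0.5169.
C_R = 1.19×3.71/(0.375−1.19) × (0.1231−0.5169) = (-5.417)×(-0.3937) = 2.133 mol·L⁻¹.

2.13 mol·L⁻¹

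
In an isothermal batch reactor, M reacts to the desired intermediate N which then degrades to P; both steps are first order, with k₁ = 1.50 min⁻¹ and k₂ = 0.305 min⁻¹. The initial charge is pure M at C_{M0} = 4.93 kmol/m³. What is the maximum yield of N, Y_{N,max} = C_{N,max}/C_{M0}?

0.666

For a first-order series the maximum intermediate yield is C_{N,max}/C_{M0} = (k₁/k₂)^[k₂/(k₂−k₁)].
= (1.50/0.305)^(0.305/(0.305−1.50)) = (4.918)^(-0.2552) = 0.6659.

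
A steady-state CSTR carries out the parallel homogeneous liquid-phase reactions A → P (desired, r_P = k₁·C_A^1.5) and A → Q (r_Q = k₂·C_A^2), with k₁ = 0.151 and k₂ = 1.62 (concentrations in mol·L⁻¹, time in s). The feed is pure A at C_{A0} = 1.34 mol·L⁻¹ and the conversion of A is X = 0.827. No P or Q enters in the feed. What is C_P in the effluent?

0.180 mol·L⁻¹

Exit C_A = C_{A0}(1−X) = 1.34×0.173 = 0.2318 mol·L⁻¹.
Rates in a CSTR are evaluated at the outlet concentration: r_P = 0.151×0.2318^1.5 = 0.01685, r_Q = 1.62×0.2318^2 = 0.08706.
Fraction of consumed A going to P: r_P/(r_P+r_Q) = 0.1622.
C_P = 0.1622·C_{A0}·X = 0.1622×1.34×0.827 = 0.180 mol·L⁻¹.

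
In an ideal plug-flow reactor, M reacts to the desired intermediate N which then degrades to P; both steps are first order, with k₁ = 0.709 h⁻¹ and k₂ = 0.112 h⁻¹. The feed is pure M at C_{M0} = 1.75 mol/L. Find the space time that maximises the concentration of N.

For first-order series the maximum of C_N occurs at τ_opt = ln(k₂/k₁)/(k₂−k₁).
= ln(0.112/0.709)/(0.112−0.709) = ln(0.1580)/-0.5970 = -1.845/-0.5970 = 3.09 h.

3.09 h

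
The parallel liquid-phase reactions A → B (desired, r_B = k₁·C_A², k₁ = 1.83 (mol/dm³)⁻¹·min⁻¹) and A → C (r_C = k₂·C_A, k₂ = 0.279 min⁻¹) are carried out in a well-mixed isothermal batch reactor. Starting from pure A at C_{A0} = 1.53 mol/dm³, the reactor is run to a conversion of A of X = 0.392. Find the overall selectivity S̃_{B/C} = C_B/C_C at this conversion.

C_A = C_{A0}(1−X) = 0.9302 mol/dm³.
Along a PFR/batch, dC_C/dC_A = −r_C/(r_B+r_C) = −k₂/(k₂+k₁·C_A).
Integrating from C_{A0} to C_A: C_C = (0.279/1.83)·ln[(0.279+1.83·1.53)/(0.279+1.83·0.930)] = 0.1525·ln(3.079/1.981) = 0.06720 mol/dm³.
Then C_B = (C_{A0}−C_A) − C_C = 0.5998 − 0.06720 = 0.5326 mol/dm³.
S̃_{B/C} = C_B/C_C = 0.5326/0.06720 = 7.92.

7.92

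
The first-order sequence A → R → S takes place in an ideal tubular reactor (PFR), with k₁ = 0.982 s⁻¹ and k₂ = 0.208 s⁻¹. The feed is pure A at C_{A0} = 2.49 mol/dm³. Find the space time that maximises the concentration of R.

For first-order series the maximum of C_R occurs at τ_opt = ln(k₂/k₁)/(k₂−k₁).
= ln(0.208/0.982)/(0.208−0.982) = ln(0.2118)/-0.7740 = -1.552/-0.7740 = 2.01 s.

2.01 s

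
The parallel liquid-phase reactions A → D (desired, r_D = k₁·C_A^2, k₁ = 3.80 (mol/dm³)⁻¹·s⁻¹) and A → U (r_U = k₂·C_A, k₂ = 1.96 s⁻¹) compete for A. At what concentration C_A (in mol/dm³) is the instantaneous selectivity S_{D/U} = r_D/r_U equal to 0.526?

0.271 mol/dm³

S_{D/U} = (k₁/k₂)·C_A ⇒ C_A = S·k₂/k₁.
= 0.526×1.96/3.80 = 0.271 mol/dm³.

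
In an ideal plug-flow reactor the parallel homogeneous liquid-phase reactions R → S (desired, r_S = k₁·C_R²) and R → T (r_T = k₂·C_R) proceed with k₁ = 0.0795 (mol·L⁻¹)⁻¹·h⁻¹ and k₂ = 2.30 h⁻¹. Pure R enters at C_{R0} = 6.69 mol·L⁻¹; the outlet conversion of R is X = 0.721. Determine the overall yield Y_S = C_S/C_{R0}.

0.0918

C_R = C_{R0}(1−X) = 1.867 mol·L⁻¹.
Along a PFR/batch, dC_T/dC_R = −r_T/(r_S+r_T) = −k₂/(k₂+k₁·C_R).
Integrating from C_{R0} to C_R: C_T = (2.30/0.0795)·ln[(2.30+0.0795·6.69)/(2.30+0.0795·1.87)] = 28.93·ln(2.832/2.448) = 4.210 mol·L⁻¹.
Then C_S = (C_{R0}−C_R) − C_T = 4.823 − 4.210 = 0.6140 mol·L⁻¹.
Y_S = C_S/C_{R0} = 0.6140/6.69 = 0.0918.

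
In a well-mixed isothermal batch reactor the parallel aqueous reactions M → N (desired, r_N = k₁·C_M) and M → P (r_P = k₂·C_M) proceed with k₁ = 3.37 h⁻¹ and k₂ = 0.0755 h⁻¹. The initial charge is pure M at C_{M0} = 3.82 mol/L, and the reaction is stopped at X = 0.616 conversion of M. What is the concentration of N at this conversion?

2.30 mol/L

C_M = C_{M0}(1−X) = 1.467 mol/L.
Both paths are first order in M, so the instantaneous fraction to N is constant: dC_N/d(−C_M) = k₁/(k₁+k₂) = 0.9781.
C_N = 0.9781·(C_{M0}−C_M) = 0.9781×2.353 = 2.30 mol/L.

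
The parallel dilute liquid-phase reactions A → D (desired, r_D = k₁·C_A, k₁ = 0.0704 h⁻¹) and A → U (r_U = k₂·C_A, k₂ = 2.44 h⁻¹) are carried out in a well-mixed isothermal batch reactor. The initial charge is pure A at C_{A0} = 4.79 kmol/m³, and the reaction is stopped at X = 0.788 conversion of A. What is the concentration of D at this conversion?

C_A = C_{A0}(1−X) = 1.015 kmol/m³.
Both paths are first order in A, so the instantaneous fraction to D is constant: dC_D/d(−C_A) = k₁/(k₁+k₂) = 0.02804.
C_D = 0.02804·(C_{A0}−C_A) = 0.02804×3.775 = 0.106 kmol/m³.

0.106 kmol/m³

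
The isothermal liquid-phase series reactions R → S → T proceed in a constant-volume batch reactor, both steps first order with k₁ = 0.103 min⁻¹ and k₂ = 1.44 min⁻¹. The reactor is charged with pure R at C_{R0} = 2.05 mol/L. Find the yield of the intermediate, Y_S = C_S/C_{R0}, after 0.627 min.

0.0410

Solving the coupled first-order balances gives C_S(t) = [k₁/(k₂−k₁)]·C_{R0}·(e^(−k₁t) − e^(−k₂t)).
e^(−k₁t) = e^(−0.103×0.627) = e^(−0.06458) = 0.9375; e^(−k₂t) = e^(−0.9029) = 0.4054.
C_S = 0.103×2.05/(1.44−0.103) × (0.9375−0.4054) = 0.1579×0.5321 = 0.08403 mol/L.
Y_S = C_S/C_{R0} = 0.08403/2.05 = 0.0410.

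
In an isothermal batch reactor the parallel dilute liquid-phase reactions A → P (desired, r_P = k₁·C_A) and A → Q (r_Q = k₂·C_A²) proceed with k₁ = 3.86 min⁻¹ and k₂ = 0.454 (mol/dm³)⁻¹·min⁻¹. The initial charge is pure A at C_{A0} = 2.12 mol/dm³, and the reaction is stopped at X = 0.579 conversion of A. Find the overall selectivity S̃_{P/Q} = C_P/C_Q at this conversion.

C_A = C_{A0}(1−X) = 0.8925 mol/dm³.
Along a PFR/batch, dC_P/dC_A = −r_P/(r_P+r_Q) = −k₁/(k₁+k₂·C_A).
Integrating from C_{A0} to C_A: C_P = (3.86/0.454)·ln[(3.86+0.454·2.12)/(3.86+0.454·0.893)] = 8.502·ln(4.822/4.265) = 1.044 mol/dm³.
C_Q = (C_{A0}−C_A)−C_P = 0.1834 mol/dm³; S̃_{P/Q} = 1.044/0.1834 = 5.69.

5.69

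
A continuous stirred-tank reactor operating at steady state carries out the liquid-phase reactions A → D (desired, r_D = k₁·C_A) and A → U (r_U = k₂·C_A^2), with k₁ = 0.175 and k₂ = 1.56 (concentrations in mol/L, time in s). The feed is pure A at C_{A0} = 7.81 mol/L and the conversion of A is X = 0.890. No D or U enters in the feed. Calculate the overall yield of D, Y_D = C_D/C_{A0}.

Exit C_A = C_{A0}(1−X) = 7.81×0.110 = 0.8591 mol/L.
A CSTR operates uniformly at the exit composition, giving r_D = 0.1503 and r_U = 1.151 (each k·C_A^n at C_A = 0.8591).
Fraction of consumed A going to D: r_D/(r_D+r_U) = 0.1155.
C_D = 0.1155·C_{A0}·X = 0.1155×7.81×0.890 = 0.803 mol/L; Y_D = C_D/C_{A0} = 0.103.

0.103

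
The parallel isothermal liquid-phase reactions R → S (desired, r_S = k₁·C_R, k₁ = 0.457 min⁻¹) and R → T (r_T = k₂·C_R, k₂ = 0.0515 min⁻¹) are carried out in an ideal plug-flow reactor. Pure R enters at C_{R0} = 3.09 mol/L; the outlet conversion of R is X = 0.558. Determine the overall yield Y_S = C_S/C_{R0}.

0.501

C_R = C_{R0}(1−X) = 1.366 mol/L.
Both paths are first order in R, so the instantaneous fraction to S is constant: dC_S/d(−C_R) = k₁/(k₁+k₂) = 0.8987.
C_S = 0.8987·(C_{R0}−C_R) = 0.8987×1.724 = 1.55 mol/L.
Y_S = C_S/C_{R0} = 1.550/3.09 = 0.501.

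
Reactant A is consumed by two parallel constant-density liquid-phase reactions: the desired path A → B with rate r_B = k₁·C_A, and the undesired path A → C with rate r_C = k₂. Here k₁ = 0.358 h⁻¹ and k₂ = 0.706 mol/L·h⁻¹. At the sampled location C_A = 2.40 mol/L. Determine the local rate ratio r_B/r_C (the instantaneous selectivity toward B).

1.22

S_{B/C} = r_B/r_C = (k₁·C_A)/(k₂) = (k₁/k₂)·C_A.
= (0.358×2.400) / (0.706) = 0.8592/0.7060 = 1.22.
Since the desired path is higher order in A, keeping C_A high (PFR or concentrated feed) favours B.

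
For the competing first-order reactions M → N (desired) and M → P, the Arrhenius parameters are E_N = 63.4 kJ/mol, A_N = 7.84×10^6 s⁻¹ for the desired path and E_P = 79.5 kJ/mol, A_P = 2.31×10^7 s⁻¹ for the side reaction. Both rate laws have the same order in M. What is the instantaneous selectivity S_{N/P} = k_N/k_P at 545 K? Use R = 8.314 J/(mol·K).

11.9

With equal orders, S_{N/P} = k_N/k_P = (A_N/A_P)·exp[(E_P−E_N)/(RT)].
(E_P−E_N)/(RT) = (79.5−63.4)×10³/(8.314×545) = 16100/4531 = 3.553.
k_N/k_P = (7.84×10^6/2.31×10^7)·exp(3.553) = 0.3394 × 34.92 = 11.9.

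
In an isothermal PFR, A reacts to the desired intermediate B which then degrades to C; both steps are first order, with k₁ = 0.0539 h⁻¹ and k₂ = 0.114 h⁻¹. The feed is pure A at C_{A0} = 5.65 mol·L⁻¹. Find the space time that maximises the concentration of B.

12.5 h

Setting dC_B/dτ = 0 gives τ_opt = ln(k₂/k₁)/(k₂−k₁).
= ln(0.114/0.0539)/(0.114−0.0539) = ln(2.115)/0.06010 = 0.7491/0.06010 = 12.5 h.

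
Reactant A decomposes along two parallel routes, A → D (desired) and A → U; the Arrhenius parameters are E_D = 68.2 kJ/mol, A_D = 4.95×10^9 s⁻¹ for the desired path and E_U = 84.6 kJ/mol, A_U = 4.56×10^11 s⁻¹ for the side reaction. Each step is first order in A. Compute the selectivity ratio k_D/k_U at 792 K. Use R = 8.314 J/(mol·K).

0.131

Since both paths have the same order in A, the concentration cancels and S_{D/U} = k_D/k_U = (A_D/A_U)·exp[(E_U−E_D)/(RT)].
(E_U−E_D)/(RT) = (84.6−68.2)×10³/(8.314×792) = 16400/6585 = 2.491.
k_D/k_U = (4.95×10^9/4.56×10^11)·exp(2.491) = 0.01086 × 12.07 = 0.131.
Since E_D < E_U, lowering the temperature improves selectivity toward D.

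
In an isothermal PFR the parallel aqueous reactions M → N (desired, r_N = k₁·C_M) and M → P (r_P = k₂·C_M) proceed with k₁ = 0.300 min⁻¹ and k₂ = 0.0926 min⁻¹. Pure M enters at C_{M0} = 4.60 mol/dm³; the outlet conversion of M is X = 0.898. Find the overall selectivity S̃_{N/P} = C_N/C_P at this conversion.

3.24

C_M = C_{M0}(1−X) = 0.4692 mol/dm³.
Both paths are first order in M, so the instantaneous fraction to N is constant: dC_N/d(−C_M) = k₁/(k₁+k₂) = 0.7641.
C_N = 0.7641·(C_{M0}−C_M) = 0.7641×4.131 = 3.16 mol/dm³.
C_P = (C_{M0}−C_M)−C_N = 0.9743 mol/dm³; S̃_{N/P} = 3.156/0.9743 = 3.24.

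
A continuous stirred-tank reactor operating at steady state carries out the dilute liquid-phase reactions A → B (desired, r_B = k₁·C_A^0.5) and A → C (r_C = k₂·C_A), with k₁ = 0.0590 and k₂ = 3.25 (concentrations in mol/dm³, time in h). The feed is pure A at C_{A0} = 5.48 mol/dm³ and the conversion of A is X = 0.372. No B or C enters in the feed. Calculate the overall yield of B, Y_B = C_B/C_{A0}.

Exit C_A = C_{A0}(1−X) = 5.48×0.628 = 3.441 mol/dm³.
In a CSTR the entire volume is at exit conditions, so r_B = 0.0590×3.441^0.5 = 0.1095 and r_C = 3.25×3.441 = 11.18.
Fraction of consumed A going to B: r_B/(r_B+r_C) = 0.009691.
C_B = 0.009691·C_{A0}·X = 0.009691×5.48×0.372 = 0.0198 mol/dm³; Y_B = C_B/C_{A0} = 0.00361.

0.00361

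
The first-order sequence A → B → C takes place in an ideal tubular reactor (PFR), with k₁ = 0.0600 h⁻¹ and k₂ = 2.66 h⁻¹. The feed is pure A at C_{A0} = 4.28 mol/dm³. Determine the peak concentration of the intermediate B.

Evaluating C_B at τ_opt = ln(k₂/k₁)/(k₂−k₁) gives C_{B,max}/C_{A0} = (k₁/k₂)^[k₂/(k₂−k₁)].
= (0.0600/2.66)^(2.66/(2.66−0.0600)) = (0.02256)^(1.023) = 0.02067.
C_{B,max} = 0.02067×4.28 = 0.0885 mol/dm³.

0.0885 mol/dm³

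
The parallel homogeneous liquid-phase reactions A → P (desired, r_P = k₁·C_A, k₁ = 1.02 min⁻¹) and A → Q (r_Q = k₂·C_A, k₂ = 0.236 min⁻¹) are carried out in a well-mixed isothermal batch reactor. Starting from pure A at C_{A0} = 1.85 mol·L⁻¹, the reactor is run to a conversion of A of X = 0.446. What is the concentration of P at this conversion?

0.670 mol·L⁻¹

C_A = C_{A0}(1−X) = 1.025 mol·L⁻¹.
Both paths are first order in A, so the instantaneous fraction to P is constant: dC_P/d(−C_A) = k₁/(k₁+k₂) = 0.8121.
C_P = 0.8121·(C_{A0}−C_A) = 0.8121×0.8251 = 0.670 mol·L⁻¹.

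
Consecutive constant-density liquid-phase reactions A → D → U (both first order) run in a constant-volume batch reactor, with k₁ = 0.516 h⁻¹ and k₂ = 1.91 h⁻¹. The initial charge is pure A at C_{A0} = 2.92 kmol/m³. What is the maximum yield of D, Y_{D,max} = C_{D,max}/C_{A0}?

For a first-order series the maximum intermediate yield is C_{D,max}/C_{A0} = (k₁/k₂)^[k₂/(k₂−k₁)].
= (0.516/1.91)^(1.91/(1.91−0.516)) = (0.2702)^(1.370) = 0.1664.

0.166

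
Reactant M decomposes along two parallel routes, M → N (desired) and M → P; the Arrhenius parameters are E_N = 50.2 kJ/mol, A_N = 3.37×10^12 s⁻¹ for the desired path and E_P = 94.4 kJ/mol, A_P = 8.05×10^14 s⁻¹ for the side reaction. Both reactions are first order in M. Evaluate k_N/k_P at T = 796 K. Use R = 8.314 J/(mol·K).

Since both paths have the same order in M, the concentration cancels and S_{N/P} = k_N/k_P = (A_N/A_P)·exp[(E_P−E_N)/(RT)].
(E_P−E_N)/(RT) = (94.4−50.2)×10³/(8.314×796) = 44200/6618 = 6.679.
k_N/k_P = (3.37×10^12/8.05×10^14)·exp(6.679) = 0.004186 × 795.4 = 3.33.

3.33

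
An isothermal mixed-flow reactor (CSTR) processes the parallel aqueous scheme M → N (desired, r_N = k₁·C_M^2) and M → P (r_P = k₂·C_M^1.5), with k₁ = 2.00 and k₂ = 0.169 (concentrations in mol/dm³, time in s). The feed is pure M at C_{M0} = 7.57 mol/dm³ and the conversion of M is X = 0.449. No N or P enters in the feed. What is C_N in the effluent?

3.26 mol/dm³

Exit C_M = C_{M0}(1−X) = 7.57×0.551 = 4.171 mol/dm³.
A CSTR operates uniformly at the exit composition, giving r_N = 34.80 and r_P = 1.440 (each k·C_M^n at C_M = 4.171).
Fraction of consumed M going to N: r_N/(r_N+r_P) = 0.9603.
C_N = 0.9603·C_{M0}·X = 0.9603×7.57×0.449 = 3.26 mol/dm³.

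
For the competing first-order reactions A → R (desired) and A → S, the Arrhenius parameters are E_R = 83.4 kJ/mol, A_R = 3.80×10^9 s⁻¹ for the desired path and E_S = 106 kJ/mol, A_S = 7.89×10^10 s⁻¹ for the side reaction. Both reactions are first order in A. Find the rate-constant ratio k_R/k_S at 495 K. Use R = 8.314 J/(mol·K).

11.7

With equal orders, S_{R/S} = k_R/k_S = (A_R/A_S)·exp[(E_S−E_R)/(RT)].
(E_S−E_R)/(RT) = (106−83.4)×10³/(8.314×495) = 22600/4115 = 5.492.
k_R/k_S = (3.80×10^9/7.89×10^10)·exp(5.492) = 0.04816 × 242.6 = 11.7.
Since E_R < E_S, lowering the temperature improves selectivity toward R.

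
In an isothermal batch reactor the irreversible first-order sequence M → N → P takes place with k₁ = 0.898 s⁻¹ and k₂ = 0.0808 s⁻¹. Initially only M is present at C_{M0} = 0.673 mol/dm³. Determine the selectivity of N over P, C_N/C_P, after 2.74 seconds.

The intermediate concentration in a first-order A→B→C sequence is C_N = k₁C_{M0}(e^(−k₁t) − e^(−k₂t))/(k₂−k₁).
e^(−k₁t) = e^(−0.898×2.74) = e^(−2.461) = 0.08539; e^(−k₂t) = e^(−0.2214) = 0.8014.
C_N = 0.898×0.673/(0.0808−0.898) × (0.08539−0.8014) = (-0.7395)×(-0.7160) = 0.5295 mol/dm³.
C_M = C_{M0}e^(−k₁t) = 0.05747 mol/dm³, so C_P = C_{M0}−C_M−C_N = 0.08601 mol/dm³; C_N/C_P = 6.16.

6.16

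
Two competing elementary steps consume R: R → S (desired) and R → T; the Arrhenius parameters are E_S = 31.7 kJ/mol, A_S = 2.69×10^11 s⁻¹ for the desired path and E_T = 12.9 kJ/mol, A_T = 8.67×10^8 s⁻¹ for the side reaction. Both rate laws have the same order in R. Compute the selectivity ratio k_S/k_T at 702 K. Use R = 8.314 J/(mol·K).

12.4

Since both paths have the same order in R, the concentration cancels and S_{S/T} = k_S/k_T = (A_S/A_T)·exp[(E_T−E_S)/(RT)].
(E_T−E_S)/(RT) = (12.9−31.7)×10³/(8.314×702) = -18800/5836 = -3.221.
k_S/k_T = (2.69×10^11/8.67×10^8)·exp(-3.221) = 310.3 × 0.03991 = 12.4.
Since E_S > E_T, raising the temperature improves selectivity toward S.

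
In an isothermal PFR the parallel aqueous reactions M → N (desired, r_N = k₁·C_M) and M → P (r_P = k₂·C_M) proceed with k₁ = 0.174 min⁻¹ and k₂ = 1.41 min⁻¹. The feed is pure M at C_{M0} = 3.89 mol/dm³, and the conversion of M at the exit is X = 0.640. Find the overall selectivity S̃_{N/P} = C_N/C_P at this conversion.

C_M = C_{M0}(1−X) = 1.400 mol/dm³.
Both paths are first order in M, so the instantaneous fraction to N is constant: dC_N/d(−C_M) = k₁/(k₁+k₂) = 0.1098.
C_N = 0.1098·(C_{M0}−C_M) = 0.1098×2.490 = 0.273 mol/dm³.
C_P = (C_{M0}−C_M)−C_N = 2.216 mol/dm³; S̃_{N/P} = 0.2735/2.216 = 0.123.

0.123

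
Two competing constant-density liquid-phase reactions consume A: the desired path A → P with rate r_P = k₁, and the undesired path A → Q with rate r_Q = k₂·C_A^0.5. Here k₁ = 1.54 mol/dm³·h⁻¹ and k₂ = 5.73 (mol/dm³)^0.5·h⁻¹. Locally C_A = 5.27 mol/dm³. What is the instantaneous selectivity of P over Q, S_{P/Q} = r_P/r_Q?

0.117

S_{P/Q} = r_P/r_Q = (k₁)/(k₂·C_A^0.5) = (k₁/k₂)·C_A^-0.5.
= (1.54) / (5.73×5.270^0.5) = 1.540/13.15 = 0.117.
The undesired path is higher order in A, so low C_A (CSTR or dilute feed) favours P.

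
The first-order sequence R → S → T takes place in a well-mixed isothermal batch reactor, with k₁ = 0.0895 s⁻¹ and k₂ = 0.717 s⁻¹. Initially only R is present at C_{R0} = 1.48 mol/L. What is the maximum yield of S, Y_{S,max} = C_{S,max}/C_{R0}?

0.0928

For a first-order series the maximum intermediate yield is C_{S,max}/C_{R0} = (k₁/k₂)^[k₂/(k₂−k₁)].
= (0.0895/0.717)^(0.717/(0.717−0.0895)) = (0.1248)^(1.143) = 0.09277.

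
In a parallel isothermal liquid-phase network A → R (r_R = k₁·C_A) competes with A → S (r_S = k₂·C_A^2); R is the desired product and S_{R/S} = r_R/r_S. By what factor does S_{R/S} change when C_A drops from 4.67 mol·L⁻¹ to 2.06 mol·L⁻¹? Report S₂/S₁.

2.27

S_{R/S} = (k₁/k₂)·C_A⁻¹, so S₂/S₁ = (C_{A,2}/C_{A,1})⁻¹.
= 4.67/2.06 = 2.27.
Selectivity toward R rises as C_A falls — low-concentration operation is favoured.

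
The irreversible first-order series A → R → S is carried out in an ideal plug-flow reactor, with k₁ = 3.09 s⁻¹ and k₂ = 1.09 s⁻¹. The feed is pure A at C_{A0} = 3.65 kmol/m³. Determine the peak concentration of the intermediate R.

2.07 kmol/m³

For a first-order series the maximum intermediate yield is C_{R,max}/C_{A0} = (k₁/k₂)^[k₂/(k₂−k₁)].
= (3.09/1.09)^(1.09/(1.09−3.09)) = (2.835)^(-0.5450) = 0.5667.
C_{R,max} = 0.5667×3.65 = 2.07 kmol/m³.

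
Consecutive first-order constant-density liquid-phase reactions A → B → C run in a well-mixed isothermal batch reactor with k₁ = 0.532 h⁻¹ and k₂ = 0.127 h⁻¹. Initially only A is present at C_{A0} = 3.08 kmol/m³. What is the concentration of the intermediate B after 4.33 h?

For first-order series with pure A initially, C_B(t) = k₁C_{A0}/(k₂−k₁)·(e^(−k₁t) − e^(−k₂t)).
e^(−k₁t) = e^(−0.532×4.33) = e^(−2.304) = 0.09990; e^(−k₂t) = e^(−0.5499) = 0.5770.
C_B = 0.532×3.08/(0.127−0.532) × (0.09990−0.5770) = (-4.046)×(-0.4771) = 1.930 kmol/m³.

1.93 kmol/m³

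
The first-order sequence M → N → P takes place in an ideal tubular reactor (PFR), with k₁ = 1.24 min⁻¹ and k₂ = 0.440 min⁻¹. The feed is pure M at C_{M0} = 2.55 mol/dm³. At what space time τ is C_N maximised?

Setting dC_N/dτ = 0 gives τ_opt = ln(k₂/k₁)/(k₂−k₁).
= ln(0.440/1.24)/(0.440−1.24) = ln(0.3548)/-0.8000 = -1.036/-0.8000 = 1.30 min.

1.30 min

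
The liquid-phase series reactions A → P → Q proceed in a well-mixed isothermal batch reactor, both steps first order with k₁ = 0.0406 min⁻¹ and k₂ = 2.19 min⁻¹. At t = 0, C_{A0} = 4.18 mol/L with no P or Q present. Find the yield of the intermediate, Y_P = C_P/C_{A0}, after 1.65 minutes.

0.0172

Solving the coupled first-order balances gives C_P(t) = [k₁/(k₂−k₁)]·C_{A0}·(e^(−k₁t) − e^(−k₂t)).
e^(−k₁t) = e^(−0.0406×1.65) = e^(−0.06699) = 0.9352; e^(−k₂t) = e^(−3.613) = 0.02696.
C_P = 0.0406×4.18/(2.19−0.0406) × (0.9352−0.02696) = 0.07896×0.9082 = 0.07171 mol/L.
Y_P = C_P/C_{A0} = 0.07171/4.18 = 0.0172.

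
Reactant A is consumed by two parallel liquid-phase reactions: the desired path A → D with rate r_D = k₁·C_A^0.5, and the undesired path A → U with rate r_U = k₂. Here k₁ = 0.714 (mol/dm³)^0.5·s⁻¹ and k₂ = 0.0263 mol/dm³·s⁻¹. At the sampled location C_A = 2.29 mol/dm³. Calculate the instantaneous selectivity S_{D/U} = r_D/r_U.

41.1

S_{D/U} = r_D/r_U = (k₁·C_A^0.5)/(k₂) = (k₁/k₂)·C_A^0.5.
= (0.714×2.290^0.5) / (0.0263) = 1.080/0.02630 = 41.1.
Since the desired path is higher order in A, keeping C_A high (PFR or concentrated feed) favours D.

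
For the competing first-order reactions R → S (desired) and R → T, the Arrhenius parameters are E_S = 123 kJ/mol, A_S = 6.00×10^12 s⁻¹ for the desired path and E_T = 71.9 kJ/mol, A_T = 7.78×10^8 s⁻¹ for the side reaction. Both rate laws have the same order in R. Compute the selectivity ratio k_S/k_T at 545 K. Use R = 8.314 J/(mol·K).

Since both paths have the same order in R, the concentration cancels and S_{S/T} = k_S/k_T = (A_S/A_T)·exp[(E_T−E_S)/(RT)].
(E_T−E_S)/(RT) = (71.9−123)×10³/(8.314×545) = -51100/4531 = -11.28.
k_S/k_T = (6.00×10^12/7.78×10^8)·exp(-11.28) = 7712 × 1.265×10^-5 = 0.0976.
Since E_S > E_T, raising the temperature improves selectivity toward S.

0.0976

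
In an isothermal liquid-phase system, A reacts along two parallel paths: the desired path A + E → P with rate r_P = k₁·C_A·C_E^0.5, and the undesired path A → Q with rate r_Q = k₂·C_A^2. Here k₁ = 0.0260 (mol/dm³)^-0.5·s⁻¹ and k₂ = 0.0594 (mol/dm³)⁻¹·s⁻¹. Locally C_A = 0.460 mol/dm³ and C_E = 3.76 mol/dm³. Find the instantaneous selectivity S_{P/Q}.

S_{P/Q} = r_P/r_Q = (k₁·C_A·C_E^0.5)/(k₂·C_A^2) = (k₁/k₂)·C_A⁻¹·C_E^0.5.
= (0.0260×0.4600×3.760^0.5) / (0.0594×0.4600^2) = 0.02319/0.01257 = 1.85.
The undesired path is higher order in A, so low C_A (CSTR or dilute feed) favours P.

1.85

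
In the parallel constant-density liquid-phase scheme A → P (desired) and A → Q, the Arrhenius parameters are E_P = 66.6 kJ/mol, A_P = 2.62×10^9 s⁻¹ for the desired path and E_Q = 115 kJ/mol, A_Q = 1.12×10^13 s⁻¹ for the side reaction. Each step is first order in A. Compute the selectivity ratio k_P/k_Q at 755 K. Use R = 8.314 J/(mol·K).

0.522

k_P/k_Q = (A_P/A_Q)·exp[−(E_P−E_Q)/(RT)] = (A_P/A_Q)·exp[(E_Q−E_P)/(RT)].
(E_Q−E_P)/(RT) = (115−66.6)×10³/(8.314×755) = 48400/6277 = 7.711.
k_P/k_Q = (2.62×10^9/1.12×10^13)·exp(7.711) = 2.339×10^-4 × 2232 = 0.522.
Since E_P < E_Q, lowering the temperature improves selectivity toward P.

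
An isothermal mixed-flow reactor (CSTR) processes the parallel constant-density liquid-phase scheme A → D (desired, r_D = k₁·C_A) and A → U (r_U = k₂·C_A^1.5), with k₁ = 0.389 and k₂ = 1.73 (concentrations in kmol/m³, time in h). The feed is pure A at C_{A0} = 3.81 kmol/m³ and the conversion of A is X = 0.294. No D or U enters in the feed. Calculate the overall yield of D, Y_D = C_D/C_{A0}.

Exit C_A = C_{A0}(1−X) = 3.81×0.706 = 2.690 kmol/m³.
In a CSTR the entire volume is at exit conditions, so r_D = 0.389×2.690 = 1.046 and r_U = 1.73×2.690^1.5 = 7.632.
Fraction of consumed A going to D: r_D/(r_D+r_U) = 0.1206.
C_D = 0.1206·C_{A0}·X = 0.1206×3.81×0.294 = 0.135 kmol/m³; Y_D = C_D/C_{A0} = 0.0354.

0.0354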